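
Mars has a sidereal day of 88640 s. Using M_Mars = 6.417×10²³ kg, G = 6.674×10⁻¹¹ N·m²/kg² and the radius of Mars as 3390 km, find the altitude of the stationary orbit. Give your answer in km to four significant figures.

μ = GM = 6.674×10⁻¹¹ × 6.417×10²³ = 4.283×10¹³ m³/s².
A synchronous orbit has period T, so by Kepler's third law a = (μT²/4π²)^(1/3).
μT²/4π² = 4.283×10¹³ × (8.864×10⁴)² / 39.48 = 8.524×10²¹ m³.
a = 2.043×10⁷ m = 20427 km.
Altitude h = a − R = 20427 − 3390 = 17037 km.

h_sync ≈ 17040 km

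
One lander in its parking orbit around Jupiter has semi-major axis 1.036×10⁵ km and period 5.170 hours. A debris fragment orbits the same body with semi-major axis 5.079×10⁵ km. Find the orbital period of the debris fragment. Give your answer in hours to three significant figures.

Kepler's third law: T² ∝ a³, so T₂ = T₁ (a₂/a₁)^(3/2).
a₂/a₁ = 4.903, (a₂/a₁)^(3/2) = 10.85.
T₂ = 5.170 × 10.85 = 56.12 hours.

T₂ ≈ 56.1 hours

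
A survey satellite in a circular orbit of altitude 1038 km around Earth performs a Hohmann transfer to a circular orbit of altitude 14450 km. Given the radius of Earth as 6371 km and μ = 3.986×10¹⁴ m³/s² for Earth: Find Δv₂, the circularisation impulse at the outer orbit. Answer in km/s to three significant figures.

r₁ = 6371 + 1038 = 7409.0 km = 7.4090×10⁶ m.
r₂ = 6371 + 14450 = 20821 km = 2.0821×10⁷ m.
Transfer ellipse a_t = (r₁ + r₂)/2 = 1.412×10⁷ m.
At r₁: circular v_c1 = √(μ/r₁) = 7335 m/s; transfer-perigee v_p = √[μ(2/r₁ − 1/a_t)] = 8908 m/s.
At r₂: circular v_c2 = √(μ/r₂) = 4375 m/s; transfer-apogee v_a = √[μ(2/r₂ − 1/a_t)] = 3170 m/s.
Δv₂ = v_c2 − v_a = 1205 m/s.
= 1.205 km/s.

Δv ≈ 1.21 km/s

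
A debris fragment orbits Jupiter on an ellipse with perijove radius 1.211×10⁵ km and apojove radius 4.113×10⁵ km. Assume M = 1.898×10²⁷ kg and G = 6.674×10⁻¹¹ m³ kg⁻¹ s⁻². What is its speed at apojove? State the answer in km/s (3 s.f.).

μ = GM = 6.674×10⁻¹¹ × 1.898×10²⁷ = 1.267×10¹⁷ m³/s².
Semi-major axis a = (r_p + r_a)/2 = 2.6620×10⁵ km = 2.662×10⁸ m.
Vis-viva: v² = μ(2/r − 1/a) = 1.267×10¹⁷ × (4.863×10⁻⁹ − 3.757×10⁻⁹) = 1.401×10⁸ m²/s².
v = 11840 m/s = 11.84 km/s.

v ≈ 11.8 km/s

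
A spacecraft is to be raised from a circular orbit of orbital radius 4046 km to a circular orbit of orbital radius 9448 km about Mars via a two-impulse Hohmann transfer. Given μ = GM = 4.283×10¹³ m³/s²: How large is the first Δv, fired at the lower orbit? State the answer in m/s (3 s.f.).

r₁ = 4046 km = 4.046×10⁶ m.
r₂ = 9448 km = 9.448×10⁶ m.
Transfer ellipse a_t = (r₁ + r₂)/2 = 6.747×10⁶ m.
At r₁: circular v_c1 = √(μ/r₁) = 3254 m/s; transfer-periapsis v_p = √[μ(2/r₁ − 1/a_t)] = 3850 m/s.
Δv₁ = v_p − v_c1 = 596.6 m/s.

Δv ≈ 597 m/s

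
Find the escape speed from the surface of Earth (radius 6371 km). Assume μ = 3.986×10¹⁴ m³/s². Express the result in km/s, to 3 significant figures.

v_esc ≈ 11.2 km/s

r = R = 6.371×10⁶ m.
Escape speed v_esc = √(2μ/r) = √(2 × 3.986×10¹⁴ / 6.371×10⁶) = √(1.251×10⁸) = 11190 m/s.
= 11.19 km/s.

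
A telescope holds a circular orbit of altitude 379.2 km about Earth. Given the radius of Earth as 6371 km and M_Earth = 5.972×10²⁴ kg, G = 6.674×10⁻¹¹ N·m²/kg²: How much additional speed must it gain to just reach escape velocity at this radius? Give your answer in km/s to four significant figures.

μ = GM = 6.674×10⁻¹¹ × 5.972×10²⁴ = 3.986×10¹⁴ m³/s².
r = 6371 + 379.2 = 6750.2 km = 6.7502×10⁶ m.
Circular speed v_c = √(μ/r) = 7684 m/s.
Escape speed v_esc = √(2μ/r) = √2 × v_c = 10870 m/s.
Δv = v_esc − v_c = 3183 m/s = 3.183 km/s.

Δv ≈ 3.183 km/s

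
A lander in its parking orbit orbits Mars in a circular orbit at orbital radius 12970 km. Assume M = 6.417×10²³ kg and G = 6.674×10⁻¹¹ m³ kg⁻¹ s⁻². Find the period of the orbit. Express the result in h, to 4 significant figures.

T ≈ 12.46 h

μ = GM = 6.674×10⁻¹¹ × 6.417×10²³ = 4.283×10¹³ m³/s².
r = 12970 km = 1.297×10⁷ m.
Kepler's third law: T = 2π√(r³/μ) = 2π√((1.297×10⁷)³ / 4.283×10¹³).
r³/μ = 5.095×10⁷ s², so T = 2π × 7.138×10³ = 4.485×10⁴ s.
Converting: 4.485×10⁴ s ÷ 3600 = 12.46 h.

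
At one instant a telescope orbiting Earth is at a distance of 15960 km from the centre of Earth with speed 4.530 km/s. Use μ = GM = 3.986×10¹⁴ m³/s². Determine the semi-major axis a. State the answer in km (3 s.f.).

a ≈ 13500 km

r = 1.596×10⁷ m.
Specific orbital energy ε = v²/2 − μ/r = (4530)²/2 − 3.986×10¹⁴/1.596×10⁷ = -1.471×10⁷ J/kg.
Since ε = −μ/(2a), a = −μ/(2ε) = 1.354×10⁷ m = 13544 km.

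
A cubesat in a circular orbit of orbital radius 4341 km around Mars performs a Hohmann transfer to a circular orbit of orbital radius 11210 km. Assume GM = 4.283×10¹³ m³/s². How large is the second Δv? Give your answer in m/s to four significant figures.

Δv ≈ 494.2 m/s

r₁ = 4341 km = 4.341×10⁶ m.
r₂ = 11210 km = 1.121×10⁷ m.
Transfer ellipse a_t = (r₁ + r₂)/2 = 7.776×10⁶ m.
At r₁: circular v_c1 = √(μ/r₁) = 3141 m/s; transfer-periapsis v_p = √[μ(2/r₁ − 1/a_t)] = 3772 m/s.
At r₂: circular v_c2 = √(μ/r₂) = 1955 m/s; transfer-apoapsis v_a = √[μ(2/r₂ − 1/a_t)] = 1461 m/s.
Δv₂ = v_c2 − v_a = 494.2 m/s.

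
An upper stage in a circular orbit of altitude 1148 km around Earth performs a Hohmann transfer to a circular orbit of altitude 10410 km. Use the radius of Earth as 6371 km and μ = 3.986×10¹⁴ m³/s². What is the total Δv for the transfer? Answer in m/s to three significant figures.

Δv_total ≈ 2320 m/s

r₁ = 6371 + 1148 = 7519.0 km = 7.5190×10⁶ m.
r₂ = 6371 + 10410 = 16781 km = 1.6781×10⁷ m.
Transfer ellipse a_t = (r₁ + r₂)/2 = 1.215×10⁷ m.
At r₁: circular v_c1 = √(μ/r₁) = 7281 m/s; transfer-perigee v_p = √[μ(2/r₁ − 1/a_t)] = 8557 m/s.
Δv₁ = v_p − v_c1 = 1276 m/s.
At r₂: circular v_c2 = √(μ/r₂) = 4874 m/s; transfer-apogee v_a = √[μ(2/r₂ − 1/a_t)] = 3834 m/s.
Δv₂ = v_c2 − v_a = 1040 m/s.
Total Δv = Δv₁ + Δv₂ = 2316 m/s.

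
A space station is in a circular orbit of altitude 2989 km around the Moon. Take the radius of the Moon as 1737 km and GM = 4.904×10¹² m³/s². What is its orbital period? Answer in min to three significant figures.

r = 1737 + 2989 = 4726.0 km = 4.7260×10⁶ m.
Kepler's third law: T = 2π√(r³/μ) = 2π√((4.726×10⁶)³ / 4.904×10¹²).
r³/μ = 2.152×10⁷ s², so T = 2π × 4.639×10³ = 2.915×10⁴ s.
Converting: 2.915×10⁴ s ÷ 60.00 = 485.8 min.

T ≈ 486 min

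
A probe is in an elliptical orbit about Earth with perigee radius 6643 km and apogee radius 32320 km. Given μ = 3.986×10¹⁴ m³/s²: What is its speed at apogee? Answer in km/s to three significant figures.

Semi-major axis a = (r_p + r_a)/2 = 19482 km = 1.948×10⁷ m.
Vis-viva: v² = μ(2/r − 1/a) = 3.986×10¹⁴ × (6.188×10⁻⁸ − 5.133×10⁻⁸) = 4.205×10⁶ m²/s².
v = 2051 m/s = 2.051 km/s.

v ≈ 2.05 km/s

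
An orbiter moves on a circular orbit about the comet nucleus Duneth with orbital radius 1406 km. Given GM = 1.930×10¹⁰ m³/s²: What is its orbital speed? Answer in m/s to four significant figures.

r = 1406 km = 1.406×10⁶ m.
For a circular orbit v = √(μ/r) = √(1.930×10¹⁰ / 1.406×10⁶) = √(1.373×10⁴) = 117.2 m/s.

v ≈ 117.2 m/s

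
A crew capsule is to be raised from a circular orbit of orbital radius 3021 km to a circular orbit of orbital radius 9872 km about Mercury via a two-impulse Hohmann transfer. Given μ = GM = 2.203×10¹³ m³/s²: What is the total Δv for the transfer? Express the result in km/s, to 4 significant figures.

r₁ = 3021 km = 3.021×10⁶ m.
r₂ = 9872 km = 9.872×10⁶ m.
Transfer ellipse a_t = (r₁ + r₂)/2 = 6.446×10⁶ m.
At r₁: circular v_c1 = √(μ/r₁) = 2700 m/s; transfer-periherm v_p = √[μ(2/r₁ − 1/a_t)] = 3342 m/s.
Δv₁ = v_p − v_c1 = 641.3 m/s.
At r₂: circular v_c2 = √(μ/r₂) = 1494 m/s; transfer-apoherm v_a = √[μ(2/r₂ − 1/a_t)] = 1023 m/s.
Δv₂ = v_c2 − v_a = 471.2 m/s.
Total Δv = Δv₁ + Δv₂ = 1113 m/s = 1.113 km/s.

Δv_total ≈ 1.113 km/s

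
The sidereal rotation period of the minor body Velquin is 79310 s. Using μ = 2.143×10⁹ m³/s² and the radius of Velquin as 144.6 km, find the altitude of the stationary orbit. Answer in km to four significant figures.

A synchronous orbit has period T, so by Kepler's third law a = (μT²/4π²)^(1/3).
μT²/4π² = 2.143×10⁹ × (7.931×10⁴)² / 39.48 = 3.414×10¹⁷ m³.
a = 6.989×10⁵ m = 698.94 km.
Altitude h = a − R = 698.94 − 144.6 = 554.34 km.

h_sync ≈ 554.3 km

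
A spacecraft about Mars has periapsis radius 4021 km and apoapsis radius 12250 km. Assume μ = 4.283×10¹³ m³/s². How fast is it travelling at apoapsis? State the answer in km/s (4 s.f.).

v ≈ 1.315 km/s

Semi-major axis a = (r_p + r_a)/2 = 8135.5 km = 8.136×10⁶ m.
Vis-viva: v² = μ(2/r − 1/a) = 4.283×10¹³ × (1.633×10⁻⁷ − 1.229×10⁻⁷) = 1.728×10⁶ m²/s².
v = 1315 m/s = 1.315 km/s.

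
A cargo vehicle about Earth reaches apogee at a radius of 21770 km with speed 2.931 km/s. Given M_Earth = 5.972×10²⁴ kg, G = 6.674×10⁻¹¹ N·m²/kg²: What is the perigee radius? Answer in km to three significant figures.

μ = GM = 6.674×10⁻¹¹ × 5.972×10²⁴ = 3.986×10¹⁴ m³/s².
r_a = 2.177×10⁷ m.
Specific energy ε = v²/2 − μ/r = -1.401×10⁷ J/kg, so a = −μ/(2ε) = 1.422×10⁷ m.
The apsides satisfy r_p + r_a = 2a, so the perigee radius is 2a − r_a = 6.673×10⁶ m = 6673.2 km.

perigee radius ≈ 6670 km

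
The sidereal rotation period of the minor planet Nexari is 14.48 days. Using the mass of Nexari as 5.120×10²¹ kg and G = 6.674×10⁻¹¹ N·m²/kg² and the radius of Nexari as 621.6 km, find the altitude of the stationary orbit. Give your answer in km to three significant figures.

μ = GM = 6.674×10⁻¹¹ × 5.120×10²¹ = 3.417×10¹¹ m³/s².
T = 14.48 days = 1.251×10⁶ s.
A synchronous orbit has period T, so by Kepler's third law a = (μT²/4π²)^(1/3).
μT²/4π² = 3.417×10¹¹ × (1.251×10⁶)² / 39.48 = 1.355×10²² m³.
a = 2.384×10⁷ m = 23839 km.
Altitude h = a − R = 23839 − 621.6 = 23217 km.

h_sync ≈ 23200 km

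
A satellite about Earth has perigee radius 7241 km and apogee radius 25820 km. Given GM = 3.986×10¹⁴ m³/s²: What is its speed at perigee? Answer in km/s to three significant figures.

v ≈ 9.27 km/s

Semi-major axis a = (r_p + r_a)/2 = 16530 km = 1.653×10⁷ m.
Vis-viva: v² = μ(2/r − 1/a) = 3.986×10¹⁴ × (2.762×10⁻⁷ − 6.049×10⁻⁸) = 8.598×10⁷ m²/s².
v = 9273 m/s = 9.273 km/s.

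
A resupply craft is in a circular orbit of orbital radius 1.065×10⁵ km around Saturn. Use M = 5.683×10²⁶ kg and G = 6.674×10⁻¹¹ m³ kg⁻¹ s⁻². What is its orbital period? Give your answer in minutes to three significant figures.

μ = GM = 6.674×10⁻¹¹ × 5.683×10²⁶ = 3.793×10¹⁶ m³/s².
r = 1.065×10⁵ km = 1.065×10⁸ m.
Kepler's third law: T = 2π√(r³/μ) = 2π√((1.065×10⁸)³ / 3.793×10¹⁶).
r³/μ = 3.185×10⁷ s², so T = 2π × 5.643×10³ = 3.546×10⁴ s.
Converting: 3.546×10⁴ s ÷ 60.00 = 591.0 minutes.

T ≈ 591 minutes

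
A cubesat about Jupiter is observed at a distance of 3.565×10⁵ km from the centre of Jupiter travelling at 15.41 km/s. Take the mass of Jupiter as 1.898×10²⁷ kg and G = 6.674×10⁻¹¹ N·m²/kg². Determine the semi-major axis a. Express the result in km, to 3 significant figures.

a ≈ 2.68×10⁵ km

μ = GM = 6.674×10⁻¹¹ × 1.898×10²⁷ = 1.267×10¹⁷ m³/s².
r = 3.565×10⁸ m.
Specific orbital energy ε = v²/2 − μ/r = (15410)²/2 − 1.267×10¹⁷/3.565×10⁸ = -2.366×10⁸ J/kg.
Since ε = −μ/(2a), a = −μ/(2ε) = 2.677×10⁸ m = 2.6771×10⁵ km.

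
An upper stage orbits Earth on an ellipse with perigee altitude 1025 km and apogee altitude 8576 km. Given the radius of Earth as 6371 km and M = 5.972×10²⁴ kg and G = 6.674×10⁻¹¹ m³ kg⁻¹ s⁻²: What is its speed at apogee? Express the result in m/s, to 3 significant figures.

μ = GM = 6.674×10⁻¹¹ × 5.972×10²⁴ = 3.986×10¹⁴ m³/s².
r_p = 6371 + 1025 = 7396.0 km = 7.3960×10⁶ m.
r_a = 6371 + 8576 = 14947 km = 1.4947×10⁷ m.
Semi-major axis a = (r_p + r_a)/2 = 11172 km = 1.117×10⁷ m.
Vis-viva: v² = μ(2/r − 1/a) = 3.986×10¹⁴ × (1.338×10⁻⁷ − 8.951×10⁻⁸) = 1.765×10⁷ m²/s².
v = 4202 m/s.

v ≈ 4200 m/s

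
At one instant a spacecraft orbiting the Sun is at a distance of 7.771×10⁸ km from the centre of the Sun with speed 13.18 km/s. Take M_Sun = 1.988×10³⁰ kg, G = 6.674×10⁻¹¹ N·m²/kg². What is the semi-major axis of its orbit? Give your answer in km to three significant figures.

a ≈ 7.91×10⁸ km

μ = GM = 6.674×10⁻¹¹ × 1.988×10³⁰ = 1.327×10²⁰ m³/s².
r = 7.771×10¹¹ m.
Specific orbital energy ε = v²/2 − μ/r = (13180)²/2 − 1.327×10²⁰/7.771×10¹¹ = -8.388×10⁷ J/kg.
Since ε = −μ/(2a), a = −μ/(2ε) = 7.909×10¹¹ m = 7.9089×10⁸ km.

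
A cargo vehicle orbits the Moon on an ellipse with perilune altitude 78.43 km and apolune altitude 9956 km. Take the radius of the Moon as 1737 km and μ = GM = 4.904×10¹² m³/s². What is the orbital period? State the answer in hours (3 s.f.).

r_p = 1737 + 78.43 = 1815.4 km = 1.8154×10⁶ m.
r_a = 1737 + 9956 = 11693 km = 1.1693×10⁷ m.
Semi-major axis a = (r_p + r_a)/2 = (1815.4 + 11693)/2 = 6754.2 km = 6.754×10⁶ m.
By Kepler's third law T = 2π√(a³/μ) = 2π × 7.927×10³ = 4.980×10⁴ s.
= 13.83 hours.

T ≈ 13.8 hours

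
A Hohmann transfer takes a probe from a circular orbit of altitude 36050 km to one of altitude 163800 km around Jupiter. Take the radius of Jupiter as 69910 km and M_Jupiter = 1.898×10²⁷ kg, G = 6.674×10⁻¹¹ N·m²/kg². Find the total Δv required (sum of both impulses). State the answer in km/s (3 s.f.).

μ = GM = 6.674×10⁻¹¹ × 1.898×10²⁷ = 1.267×10¹⁷ m³/s².
r₁ = 69910 + 36050 = 105960 km = 1.0596×10⁸ m.
r₂ = 69910 + 163800 = 233710 km = 2.3371×10⁸ m.
Transfer ellipse a_t = (r₁ + r₂)/2 = 1.698×10⁸ m.
At r₁: circular v_c1 = √(μ/r₁) = 34580 m/s; transfer-perijove v_p = √[μ(2/r₁ − 1/a_t)] = 40560 m/s.
Δv₁ = v_p − v_c1 = 5984 m/s.
At r₂: circular v_c2 = √(μ/r₂) = 23280 m/s; transfer-apojove v_a = √[μ(2/r₂ − 1/a_t)] = 18390 m/s.
Δv₂ = v_c2 − v_a = 4892 m/s.
Total Δv = Δv₁ + Δv₂ = 10880 m/s = 10.88 km/s.

Δv_total ≈ 10.9 km/s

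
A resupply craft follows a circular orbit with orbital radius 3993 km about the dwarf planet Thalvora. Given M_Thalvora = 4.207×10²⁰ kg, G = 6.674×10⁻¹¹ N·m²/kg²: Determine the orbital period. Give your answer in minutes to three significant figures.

T ≈ 4990 minutes

μ = GM = 6.674×10⁻¹¹ × 4.207×10²⁰ = 2.808×10¹⁰ m³/s².
r = 3993 km = 3.993×10⁶ m.
Kepler's third law: T = 2π√(r³/μ) = 2π√((3.993×10⁶)³ / 2.808×10¹⁰).
r³/μ = 2.267×10⁹ s², so T = 2π × 4.762×10⁴ = 2.992×10⁵ s.
Converting: 2.992×10⁵ s ÷ 60.00 = 4987 minutes.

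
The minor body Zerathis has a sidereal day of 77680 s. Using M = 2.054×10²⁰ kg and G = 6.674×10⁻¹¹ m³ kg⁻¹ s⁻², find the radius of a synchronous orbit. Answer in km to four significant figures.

μ = GM = 6.674×10⁻¹¹ × 2.054×10²⁰ = 1.371×10¹⁰ m³/s².
A synchronous orbit has period T, so by Kepler's third law a = (μT²/4π²)^(1/3).
μT²/4π² = 1.371×10¹⁰ × (7.768×10⁴)² / 39.48 = 2.095×10¹⁸ m³.
a = 1.280×10⁶ m = 1279.6 km.

r_sync ≈ 1280 km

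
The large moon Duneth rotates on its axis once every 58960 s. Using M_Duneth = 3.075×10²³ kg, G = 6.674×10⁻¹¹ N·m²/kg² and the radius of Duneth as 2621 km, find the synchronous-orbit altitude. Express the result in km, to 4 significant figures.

h_sync ≈ 9559 km

μ = GM = 6.674×10⁻¹¹ × 3.075×10²³ = 2.052×10¹³ m³/s².
A synchronous orbit has period T, so by Kepler's third law a = (μT²/4π²)^(1/3).
μT²/4π² = 2.052×10¹³ × (5.896×10⁴)² / 39.48 = 1.807×10²¹ m³.
a = 1.218×10⁷ m = 12180 km.
Altitude h = a − R = 12180 − 2621 = 9559.4 km.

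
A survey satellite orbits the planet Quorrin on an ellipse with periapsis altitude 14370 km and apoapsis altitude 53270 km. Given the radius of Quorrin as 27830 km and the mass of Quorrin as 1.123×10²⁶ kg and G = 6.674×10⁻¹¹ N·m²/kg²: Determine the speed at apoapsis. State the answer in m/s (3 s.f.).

v ≈ 7950 m/s

μ = GM = 6.674×10⁻¹¹ × 1.123×10²⁶ = 7.495×10¹⁵ m³/s².
r_p = 27830 + 14370 = 42200 km = 4.2200×10⁷ m.
r_a = 27830 + 53270 = 81100 km = 8.1100×10⁷ m.
Semi-major axis a = (r_p + r_a)/2 = 61650 km = 6.165×10⁷ m.
Vis-viva: v² = μ(2/r − 1/a) = 7.495×10¹⁵ × (2.466×10⁻⁸ − 1.622×10⁻⁸) = 6.326×10⁷ m²/s².
v = 7954 m/s.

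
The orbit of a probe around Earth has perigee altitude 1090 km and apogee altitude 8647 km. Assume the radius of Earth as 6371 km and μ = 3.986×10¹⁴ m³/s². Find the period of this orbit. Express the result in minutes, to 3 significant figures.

T ≈ 198 minutes

r_p = 6371 + 1090 = 7461.0 km = 7.4610×10⁶ m.
r_a = 6371 + 8647 = 15018 km = 1.5018×10⁷ m.
Semi-major axis a = (r_p + r_a)/2 = (7461.0 + 15018)/2 = 11240 km = 1.124×10⁷ m.
By Kepler's third law T = 2π√(a³/μ) = 2π × 1.887×10³ = 1.186×10⁴ s.
= 197.6 minutes.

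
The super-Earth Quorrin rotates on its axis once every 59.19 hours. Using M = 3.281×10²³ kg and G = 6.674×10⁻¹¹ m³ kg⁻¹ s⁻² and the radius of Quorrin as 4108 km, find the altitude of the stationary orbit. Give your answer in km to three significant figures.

h_sync ≈ 25200 km

μ = GM = 6.674×10⁻¹¹ × 3.281×10²³ = 2.190×10¹³ m³/s².
T = 59.19 hours = 2.131×10⁵ s.
A synchronous orbit has period T, so by Kepler's third law a = (μT²/4π²)^(1/3).
μT²/4π² = 2.190×10¹³ × (2.131×10⁵)² / 39.48 = 2.518×10²² m³.
a = 2.931×10⁷ m = 29312 km.
Altitude h = a − R = 29312 − 4108 = 25204 km.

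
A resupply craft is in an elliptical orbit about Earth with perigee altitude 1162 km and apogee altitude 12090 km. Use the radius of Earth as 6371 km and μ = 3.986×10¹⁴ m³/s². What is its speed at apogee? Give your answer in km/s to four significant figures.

r_p = 6371 + 1162 = 7533.0 km = 7.5330×10⁶ m.
r_a = 6371 + 12090 = 18461 km = 1.8461×10⁷ m.
Semi-major axis a = (r_p + r_a)/2 = 12997 km = 1.300×10⁷ m.
Vis-viva: v² = μ(2/r − 1/a) = 3.986×10¹⁴ × (1.083×10⁻⁷ − 7.694×10⁻⁸) = 1.251×10⁷ m²/s².
v = 3538 m/s = 3.538 km/s.

v ≈ 3.538 km/s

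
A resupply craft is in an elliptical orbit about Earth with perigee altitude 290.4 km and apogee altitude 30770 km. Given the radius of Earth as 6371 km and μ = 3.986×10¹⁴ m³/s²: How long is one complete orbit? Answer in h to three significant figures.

r_p = 6371 + 290.4 = 6661.4 km = 6.6614×10⁶ m.
r_a = 6371 + 30770 = 37141 km = 3.7141×10⁷ m.
Semi-major axis a = (r_p + r_a)/2 = (6661.4 + 37141)/2 = 21901 km = 2.190×10⁷ m.
By Kepler's third law T = 2π√(a³/μ) = 2π × 5.134×10³ = 3.226×10⁴ s.
= 8.960 h.

T ≈ 8.96 h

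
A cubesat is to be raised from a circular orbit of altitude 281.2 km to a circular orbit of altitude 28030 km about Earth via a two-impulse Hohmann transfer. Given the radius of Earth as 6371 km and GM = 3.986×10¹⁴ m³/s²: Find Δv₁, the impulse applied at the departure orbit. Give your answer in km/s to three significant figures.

Δv ≈ 2.28 km/s

r₁ = 6371 + 281.2 = 6652.2 km = 6.6522×10⁶ m.
r₂ = 6371 + 28030 = 34401 km = 3.4401×10⁷ m.
Transfer ellipse a_t = (r₁ + r₂)/2 = 2.053×10⁷ m.
At r₁: circular v_c1 = √(μ/r₁) = 7741 m/s; transfer-perigee v_p = √[μ(2/r₁ − 1/a_t)] = 10020 m/s.
Δv₁ = v_p − v_c1 = 2280 m/s.
= 2.280 km/s.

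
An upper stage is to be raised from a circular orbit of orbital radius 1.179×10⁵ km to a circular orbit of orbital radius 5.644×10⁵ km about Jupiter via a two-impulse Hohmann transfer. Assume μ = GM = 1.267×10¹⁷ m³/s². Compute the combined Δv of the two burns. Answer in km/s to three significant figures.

Δv_total ≈ 15.6 km/s

r₁ = 1.179×10⁵ km = 1.179×10⁸ m.
r₂ = 5.644×10⁵ km = 5.644×10⁸ m.
Transfer ellipse a_t = (r₁ + r₂)/2 = 3.412×10⁸ m.
At r₁: circular v_c1 = √(μ/r₁) = 32780 m/s; transfer-perijove v_p = √[μ(2/r₁ − 1/a_t)] = 42170 m/s.
Δv₁ = v_p − v_c1 = 9383 m/s.
At r₂: circular v_c2 = √(μ/r₂) = 14980 m/s; transfer-apojove v_a = √[μ(2/r₂ − 1/a_t)] = 8808 m/s.
Δv₂ = v_c2 − v_a = 6175 m/s.
Total Δv = Δv₁ + Δv₂ = 15560 m/s = 15.56 km/s.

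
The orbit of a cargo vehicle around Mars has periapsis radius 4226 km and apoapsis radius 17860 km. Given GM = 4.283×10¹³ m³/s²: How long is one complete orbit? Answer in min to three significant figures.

T ≈ 587 min

Semi-major axis a = (r_p + r_a)/2 = (4226.0 + 17860)/2 = 11043 km = 1.104×10⁷ m.
By Kepler's third law T = 2π√(a³/μ) = 2π × 5.607×10³ = 3.523×10⁴ s.
= 587.2 min.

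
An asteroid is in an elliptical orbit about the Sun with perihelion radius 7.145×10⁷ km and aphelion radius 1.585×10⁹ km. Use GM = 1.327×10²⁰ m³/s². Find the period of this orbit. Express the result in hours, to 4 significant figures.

Semi-major axis a = (r_p + r_a)/2 = (7.1450×10⁷ + 1.5850×10⁹)/2 = 8.2822×10⁸ km = 8.282×10¹¹ m.
By Kepler's third law T = 2π√(a³/μ) = 2π × 6.543×10⁷ = 4.111×10⁸ s.
= 1.142×10⁵ hours.

T ≈ 114200 hours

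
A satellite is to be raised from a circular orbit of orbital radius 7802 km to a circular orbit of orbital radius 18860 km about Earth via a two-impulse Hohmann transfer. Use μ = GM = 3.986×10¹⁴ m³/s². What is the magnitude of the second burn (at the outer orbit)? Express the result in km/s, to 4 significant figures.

Δv ≈ 1.080 km/s

r₁ = 7802 km = 7.802×10⁶ m.
r₂ = 18860 km = 1.886×10⁷ m.
Transfer ellipse a_t = (r₁ + r₂)/2 = 1.333×10⁷ m.
At r₁: circular v_c1 = √(μ/r₁) = 7148 m/s; transfer-perigee v_p = √[μ(2/r₁ − 1/a_t)] = 8502 m/s.
At r₂: circular v_c2 = √(μ/r₂) = 4597 m/s; transfer-apogee v_a = √[μ(2/r₂ − 1/a_t)] = 3517 m/s.
Δv₂ = v_c2 − v_a = 1080 m/s.
= 1.080 km/s.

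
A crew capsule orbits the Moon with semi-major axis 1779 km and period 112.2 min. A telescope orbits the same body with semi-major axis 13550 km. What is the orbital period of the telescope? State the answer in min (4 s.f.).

T₂ ≈ 2359 min

Kepler's third law: T² ∝ a³, so T₂ = T₁ (a₂/a₁)^(3/2).
a₂/a₁ = 7.617, (a₂/a₁)^(3/2) = 21.02.
T₂ = 112.2 × 21.02 = 2359 min.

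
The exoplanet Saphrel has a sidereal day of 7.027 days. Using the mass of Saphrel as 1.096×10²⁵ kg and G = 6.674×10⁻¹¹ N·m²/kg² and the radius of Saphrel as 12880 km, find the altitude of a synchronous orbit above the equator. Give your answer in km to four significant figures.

μ = GM = 6.674×10⁻¹¹ × 1.096×10²⁵ = 7.315×10¹⁴ m³/s².
T = 7.027 days = 6.071×10⁵ s.
A synchronous orbit has period T, so by Kepler's third law a = (μT²/4π²)^(1/3).
μT²/4π² = 7.315×10¹⁴ × (6.071×10⁵)² / 39.48 = 6.830×10²⁴ m³.
a = 1.897×10⁸ m = 1.8973×10⁵ km.
Altitude h = a − R = 1.8973×10⁵ − 12880 = 1.7685×10⁵ km.

h_sync ≈ 1.768×10⁵ km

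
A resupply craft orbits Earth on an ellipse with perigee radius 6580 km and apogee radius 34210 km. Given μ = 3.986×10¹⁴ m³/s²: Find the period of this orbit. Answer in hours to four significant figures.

Semi-major axis a = (r_p + r_a)/2 = (6580.0 + 34210)/2 = 20395 km = 2.040×10⁷ m.
By Kepler's third law T = 2π√(a³/μ) = 2π × 4.613×10³ = 2.899×10⁴ s.
= 8.052 hours.

T ≈ 8.052 hours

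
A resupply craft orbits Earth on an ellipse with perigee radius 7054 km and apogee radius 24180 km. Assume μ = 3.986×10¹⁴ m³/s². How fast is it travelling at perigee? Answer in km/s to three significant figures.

v ≈ 9.35 km/s

Semi-major axis a = (r_p + r_a)/2 = 15617 km = 1.562×10⁷ m.
Vis-viva: v² = μ(2/r − 1/a) = 3.986×10¹⁴ × (2.835×10⁻⁷ − 6.403×10⁻⁸) = 8.749×10⁷ m²/s².
v = 9354 m/s = 9.354 km/s.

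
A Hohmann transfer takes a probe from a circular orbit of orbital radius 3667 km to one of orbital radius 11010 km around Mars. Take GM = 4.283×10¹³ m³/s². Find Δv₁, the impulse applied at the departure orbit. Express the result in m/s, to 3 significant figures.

r₁ = 3667 km = 3.667×10⁶ m.
r₂ = 11010 km = 1.101×10⁷ m.
Transfer ellipse a_t = (r₁ + r₂)/2 = 7.338×10⁶ m.
At r₁: circular v_c1 = √(μ/r₁) = 3418 m/s; transfer-periapsis v_p = √[μ(2/r₁ − 1/a_t)] = 4186 m/s.
Δv₁ = v_p − v_c1 = 768.5 m/s.

Δv ≈ 769 m/s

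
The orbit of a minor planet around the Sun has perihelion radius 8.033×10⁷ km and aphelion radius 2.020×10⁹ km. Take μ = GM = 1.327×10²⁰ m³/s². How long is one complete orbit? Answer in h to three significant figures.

T ≈ 163000 h

Semi-major axis a = (r_p + r_a)/2 = (8.0330×10⁷ + 2.0200×10⁹)/2 = 1.0502×10⁹ km = 1.050×10¹² m.
By Kepler's third law T = 2π√(a³/μ) = 2π × 9.342×10⁷ = 5.870×10⁸ s.
= 1.631×10⁵ h.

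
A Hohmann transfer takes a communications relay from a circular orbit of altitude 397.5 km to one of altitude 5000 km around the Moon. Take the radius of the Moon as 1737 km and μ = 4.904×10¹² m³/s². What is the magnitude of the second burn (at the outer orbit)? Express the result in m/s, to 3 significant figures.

Δv ≈ 261 m/s

r₁ = 1737 + 397.5 = 2134.5 km = 2.1345×10⁶ m.
r₂ = 1737 + 5000 = 6737.0 km = 6.7370×10⁶ m.
Transfer ellipse a_t = (r₁ + r₂)/2 = 4.436×10⁶ m.
At r₁: circular v_c1 = √(μ/r₁) = 1516 m/s; transfer-perilune v_p = √[μ(2/r₁ − 1/a_t)] = 1868 m/s.
At r₂: circular v_c2 = √(μ/r₂) = 853.2 m/s; transfer-apolune v_a = √[μ(2/r₂ − 1/a_t)] = 591.8 m/s.
Δv₂ = v_c2 − v_a = 261.3 m/s.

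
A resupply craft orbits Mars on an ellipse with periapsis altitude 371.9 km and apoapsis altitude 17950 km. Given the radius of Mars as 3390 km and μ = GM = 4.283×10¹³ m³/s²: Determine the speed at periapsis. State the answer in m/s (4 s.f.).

r_p = 3390 + 371.9 = 3761.9 km = 3.7619×10⁶ m.
r_a = 3390 + 17950 = 21340 km = 2.1340×10⁷ m.
Semi-major axis a = (r_p + r_a)/2 = 12551 km = 1.255×10⁷ m.
Vis-viva: v² = μ(2/r − 1/a) = 4.283×10¹³ × (5.316×10⁻⁷ − 7.968×10⁻⁸) = 1.936×10⁷ m²/s².
v = 4400 m/s.

v ≈ 4400 m/s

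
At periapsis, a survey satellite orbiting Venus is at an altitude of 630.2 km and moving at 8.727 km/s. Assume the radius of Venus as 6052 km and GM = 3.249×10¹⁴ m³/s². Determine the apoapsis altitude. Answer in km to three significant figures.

apoapsis altitude ≈ 18100 km

r_p = 6052 + 630.2 = 6682.2 km = 6.682×10⁶ m.
Specific energy ε = v²/2 − μ/r = -1.054×10⁷ J/kg, so a = −μ/(2ε) = 1.541×10⁷ m.
The apsides satisfy r_p + r_a = 2a, so the apoapsis radius is 2a − r_p = 2.414×10⁷ m = 24139 km.
Apoapsis altitude = 24139 − 6052 = 18087 km.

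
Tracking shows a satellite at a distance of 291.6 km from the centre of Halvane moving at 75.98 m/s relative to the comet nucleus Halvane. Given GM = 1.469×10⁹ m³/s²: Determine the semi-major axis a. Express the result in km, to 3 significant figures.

r = 2.916×10⁵ m.
Vis-viva rearranged: 1/a = 2/r − v²/μ = 6.859×10⁻⁶ − 3.930×10⁻⁶ = 2.929×10⁻⁶ m⁻¹.
a = 3.414×10⁵ m = 341.43 km.

a ≈ 341 km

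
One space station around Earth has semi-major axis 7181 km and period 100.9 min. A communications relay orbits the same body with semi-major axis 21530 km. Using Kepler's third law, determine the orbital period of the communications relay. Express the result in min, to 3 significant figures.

T₂ ≈ 524 min

Kepler's third law: T² ∝ a³, so T₂ = T₁ (a₂/a₁)^(3/2).
a₂/a₁ = 2.998, (a₂/a₁)^(3/2) = 5.191.
T₂ = 100.9 × 5.191 = 523.8 min.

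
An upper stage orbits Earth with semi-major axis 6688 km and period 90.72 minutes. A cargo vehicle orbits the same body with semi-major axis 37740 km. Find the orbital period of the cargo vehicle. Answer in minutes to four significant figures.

T₂ ≈ 1216 minutes

Kepler's third law: T² ∝ a³, so T₂ = T₁ (a₂/a₁)^(3/2).
a₂/a₁ = 5.643, (a₂/a₁)^(3/2) = 13.40.
T₂ = 90.72 × 13.40 = 1216 minutes.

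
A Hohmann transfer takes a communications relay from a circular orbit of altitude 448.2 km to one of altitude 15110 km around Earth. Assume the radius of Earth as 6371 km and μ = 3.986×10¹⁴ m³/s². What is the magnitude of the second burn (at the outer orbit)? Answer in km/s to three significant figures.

Δv ≈ 1.32 km/s

r₁ = 6371 + 448.2 = 6819.2 km = 6.8192×10⁶ m.
r₂ = 6371 + 15110 = 21481 km = 2.1481×10⁷ m.
Transfer ellipse a_t = (r₁ + r₂)/2 = 1.415×10⁷ m.
At r₁: circular v_c1 = √(μ/r₁) = 7645 m/s; transfer-perigee v_p = √[μ(2/r₁ − 1/a_t)] = 9420 m/s.
At r₂: circular v_c2 = √(μ/r₂) = 4308 m/s; transfer-apogee v_a = √[μ(2/r₂ − 1/a_t)] = 2990 m/s.
Δv₂ = v_c2 − v_a = 1317 m/s.
= 1.317 km/s.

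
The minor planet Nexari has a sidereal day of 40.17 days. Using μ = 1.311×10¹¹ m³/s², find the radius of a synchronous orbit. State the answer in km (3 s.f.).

T = 40.17 days = 3.471×10⁶ s.
A synchronous orbit has period T, so by Kepler's third law a = (μT²/4π²)^(1/3).
μT²/4π² = 1.311×10¹¹ × (3.471×10⁶)² / 39.48 = 4.000×10²² m³.
a = 3.420×10⁷ m = 34200 km.

r_sync ≈ 34200 km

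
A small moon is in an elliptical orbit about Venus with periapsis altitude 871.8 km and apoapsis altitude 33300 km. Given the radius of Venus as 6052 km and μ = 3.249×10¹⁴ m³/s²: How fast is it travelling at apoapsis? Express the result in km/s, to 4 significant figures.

r_p = 6052 + 871.8 = 6923.8 km = 6.9238×10⁶ m.
r_a = 6052 + 33300 = 39352 km = 3.9352×10⁷ m.
Semi-major axis a = (r_p + r_a)/2 = 23138 km = 2.314×10⁷ m.
Vis-viva: v² = μ(2/r − 1/a) = 3.249×10¹⁴ × (5.082×10⁻⁸ − 4.322×10⁻⁸) = 2.471×10⁶ m²/s².
v = 1572 m/s = 1.572 km/s.

v ≈ 1.572 km/s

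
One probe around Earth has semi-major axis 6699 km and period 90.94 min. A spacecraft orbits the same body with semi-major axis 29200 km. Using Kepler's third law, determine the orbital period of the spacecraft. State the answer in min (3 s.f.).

Kepler's third law: T² ∝ a³, so T₂ = T₁ (a₂/a₁)^(3/2).
a₂/a₁ = 4.359, (a₂/a₁)^(3/2) = 9.100.
T₂ = 90.94 × 9.100 = 827.6 min.

T₂ ≈ 828 min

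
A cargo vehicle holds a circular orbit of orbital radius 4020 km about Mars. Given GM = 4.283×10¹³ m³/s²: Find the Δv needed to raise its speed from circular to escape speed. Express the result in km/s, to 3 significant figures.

Δv ≈ 1.35 km/s

r = 4020 km = 4.020×10⁶ m.
Circular speed v_c = √(μ/r) = 3264 m/s.
Escape speed v_esc = √(2μ/r) = √2 × v_c = 4616 m/s.
Δv = v_esc − v_c = 1352 m/s = 1.352 km/s.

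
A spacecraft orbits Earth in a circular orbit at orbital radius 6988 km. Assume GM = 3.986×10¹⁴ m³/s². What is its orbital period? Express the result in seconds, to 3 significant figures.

T ≈ 5810 seconds

r = 6988 km = 6.988×10⁶ m.
Kepler's third law: T = 2π√(r³/μ) = 2π√((6.988×10⁶)³ / 3.986×10¹⁴).
r³/μ = 8.561×10⁵ s², so T = 2π × 9.253×10² = 5.814×10³ s.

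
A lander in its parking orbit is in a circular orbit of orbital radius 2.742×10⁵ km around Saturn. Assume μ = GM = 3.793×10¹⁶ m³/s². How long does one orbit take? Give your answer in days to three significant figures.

T ≈ 1.70 days

r = 2.742×10⁵ km = 2.742×10⁸ m.
Kepler's third law: T = 2π√(r³/μ) = 2π√((2.742×10⁸)³ / 3.793×10¹⁶).
r³/μ = 5.435×10⁸ s², so T = 2π × 2.331×10⁴ = 1.465×10⁵ s.
Converting: 1.465×10⁵ s ÷ 86400 = 1.695 days.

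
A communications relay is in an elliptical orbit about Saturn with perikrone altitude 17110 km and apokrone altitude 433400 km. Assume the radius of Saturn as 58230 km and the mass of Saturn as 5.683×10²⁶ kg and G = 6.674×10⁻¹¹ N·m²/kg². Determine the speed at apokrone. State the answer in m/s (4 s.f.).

μ = GM = 6.674×10⁻¹¹ × 5.683×10²⁶ = 3.793×10¹⁶ m³/s².
r_p = 58230 + 17110 = 75340 km = 7.5340×10⁷ m.
r_a = 58230 + 433400 = 491630 km = 4.9163×10⁸ m.
Semi-major axis a = (r_p + r_a)/2 = 2.8348×10⁵ km = 2.835×10⁸ m.
Vis-viva: v² = μ(2/r − 1/a) = 3.793×10¹⁶ × (4.068×10⁻⁹ − 3.528×10⁻⁹) = 2.050×10⁷ m²/s².
v = 4528 m/s.

v ≈ 4528 m/s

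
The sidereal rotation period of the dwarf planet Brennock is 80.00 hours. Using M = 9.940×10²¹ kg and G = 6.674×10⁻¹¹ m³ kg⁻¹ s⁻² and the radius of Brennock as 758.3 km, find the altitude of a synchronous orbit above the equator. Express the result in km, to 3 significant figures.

μ = GM = 6.674×10⁻¹¹ × 9.940×10²¹ = 6.634×10¹¹ m³/s².
T = 80.00 hours = 2.880×10⁵ s.
A synchronous orbit has period T, so by Kepler's third law a = (μT²/4π²)^(1/3).
μT²/4π² = 6.634×10¹¹ × (2.880×10⁵)² / 39.48 = 1.394×10²¹ m³.
a = 1.117×10⁷ m = 11170 km.
Altitude h = a − R = 11170 − 758.3 = 10412 km.

h_sync ≈ 10400 km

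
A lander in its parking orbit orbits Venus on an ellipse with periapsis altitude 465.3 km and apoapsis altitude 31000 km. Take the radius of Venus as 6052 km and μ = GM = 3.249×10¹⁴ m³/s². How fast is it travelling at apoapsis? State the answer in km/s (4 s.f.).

r_p = 6052 + 465.3 = 6517.3 km = 6.5173×10⁶ m.
r_a = 6052 + 31000 = 37052 km = 3.7052×10⁷ m.
Semi-major axis a = (r_p + r_a)/2 = 21785 km = 2.178×10⁷ m.
Vis-viva: v² = μ(2/r − 1/a) = 3.249×10¹⁴ × (5.398×10⁻⁸ − 4.590×10⁻⁸) = 2.623×10⁶ m²/s².
v = 1620 m/s = 1.620 km/s.

v ≈ 1.620 km/s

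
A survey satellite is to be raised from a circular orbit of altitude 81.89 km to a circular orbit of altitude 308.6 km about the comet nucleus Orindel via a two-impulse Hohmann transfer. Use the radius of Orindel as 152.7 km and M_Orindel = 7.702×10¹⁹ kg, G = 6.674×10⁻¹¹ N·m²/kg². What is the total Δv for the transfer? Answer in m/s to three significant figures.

μ = GM = 6.674×10⁻¹¹ × 7.702×10¹⁹ = 5.140×10⁹ m³/s².
r₁ = 152.7 + 81.89 = 234.59 km = 2.3459×10⁵ m.
r₂ = 152.7 + 308.6 = 461.30 km = 4.6130×10⁵ m.
Transfer ellipse a_t = (r₁ + r₂)/2 = 3.479×10⁵ m.
At r₁: circular v_c1 = √(μ/r₁) = 148.0 m/s; transfer-periapsis v_p = √[μ(2/r₁ − 1/a_t)] = 170.4 m/s.
Δv₁ = v_p − v_c1 = 22.42 m/s.
At r₂: circular v_c2 = √(μ/r₂) = 105.6 m/s; transfer-apoapsis v_a = √[μ(2/r₂ − 1/a_t)] = 86.68 m/s.
Δv₂ = v_c2 − v_a = 18.88 m/s.
Total Δv = Δv₁ + Δv₂ = 41.30 m/s.

Δv_total ≈ 41.3 m/s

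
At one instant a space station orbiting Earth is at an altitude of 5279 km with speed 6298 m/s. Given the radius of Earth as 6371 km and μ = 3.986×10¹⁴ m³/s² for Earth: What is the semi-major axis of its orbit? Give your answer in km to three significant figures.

r = 6371 + 5279 = 11650 km = 1.165×10⁷ m.
Vis-viva rearranged: 1/a = 2/r − v²/μ = 1.717×10⁻⁷ − 9.951×10⁻⁸ = 7.216×10⁻⁸ m⁻¹.
a = 1.386×10⁷ m = 13857 km.

a ≈ 13900 km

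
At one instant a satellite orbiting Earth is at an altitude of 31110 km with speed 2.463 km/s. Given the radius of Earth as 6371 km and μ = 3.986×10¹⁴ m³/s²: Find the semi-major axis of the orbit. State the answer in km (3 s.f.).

r = 6371 + 31110 = 37481 km = 3.748×10⁷ m.
Vis-viva rearranged: 1/a = 2/r − v²/μ = 5.336×10⁻⁸ − 1.522×10⁻⁸ = 3.814×10⁻⁸ m⁻¹.
a = 2.622×10⁷ m = 26218 km.

a ≈ 26200 km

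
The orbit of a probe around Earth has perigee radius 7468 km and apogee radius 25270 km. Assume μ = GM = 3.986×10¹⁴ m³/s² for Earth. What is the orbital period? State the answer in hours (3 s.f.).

T ≈ 5.79 hours

Semi-major axis a = (r_p + r_a)/2 = (7468.0 + 25270)/2 = 16369 km = 1.637×10⁷ m.
By Kepler's third law T = 2π√(a³/μ) = 2π × 3.317×10³ = 2.084×10⁴ s.
= 5.790 hours.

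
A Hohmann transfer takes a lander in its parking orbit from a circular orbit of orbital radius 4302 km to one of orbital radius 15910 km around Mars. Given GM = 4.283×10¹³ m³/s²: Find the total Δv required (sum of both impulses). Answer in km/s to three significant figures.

Δv_total ≈ 1.37 km/s

r₁ = 4302 km = 4.302×10⁶ m.
r₂ = 15910 km = 1.591×10⁷ m.
Transfer ellipse a_t = (r₁ + r₂)/2 = 1.011×10⁷ m.
At r₁: circular v_c1 = √(μ/r₁) = 3155 m/s; transfer-periapsis v_p = √[μ(2/r₁ − 1/a_t)] = 3959 m/s.
Δv₁ = v_p − v_c1 = 803.7 m/s.
At r₂: circular v_c2 = √(μ/r₂) = 1641 m/s; transfer-apoapsis v_a = √[μ(2/r₂ − 1/a_t)] = 1070 m/s.
Δv₂ = v_c2 − v_a = 570.2 m/s.
Total Δv = Δv₁ + Δv₂ = 1374 m/s = 1.374 km/s.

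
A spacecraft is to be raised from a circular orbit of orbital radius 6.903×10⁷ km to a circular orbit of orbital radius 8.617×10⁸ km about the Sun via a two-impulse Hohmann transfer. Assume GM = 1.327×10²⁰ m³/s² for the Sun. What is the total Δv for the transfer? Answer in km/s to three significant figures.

r₁ = 6.903×10⁷ km = 6.903×10¹⁰ m.
r₂ = 8.617×10⁸ km = 8.617×10¹¹ m.
Transfer ellipse a_t = (r₁ + r₂)/2 = 4.654×10¹¹ m.
At r₁: circular v_c1 = √(μ/r₁) = 43840 m/s; transfer-perihelion v_p = √[μ(2/r₁ − 1/a_t)] = 59660 m/s.
Δv₁ = v_p − v_c1 = 15820 m/s.
At r₂: circular v_c2 = √(μ/r₂) = 12410 m/s; transfer-aphelion v_a = √[μ(2/r₂ − 1/a_t)] = 4779 m/s.
Δv₂ = v_c2 − v_a = 7630 m/s.
Total Δv = Δv₁ + Δv₂ = 23450 m/s = 23.45 km/s.

Δv_total ≈ 23.4 km/s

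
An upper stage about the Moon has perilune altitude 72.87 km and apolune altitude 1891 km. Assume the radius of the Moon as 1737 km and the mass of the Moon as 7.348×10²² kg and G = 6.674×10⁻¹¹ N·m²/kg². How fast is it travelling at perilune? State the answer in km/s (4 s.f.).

μ = GM = 6.674×10⁻¹¹ × 7.348×10²² = 4.904×10¹² m³/s².
r_p = 1737 + 72.87 = 1809.9 km = 1.8099×10⁶ m.
r_a = 1737 + 1891 = 3628.0 km = 3.6280×10⁶ m.
Semi-major axis a = (r_p + r_a)/2 = 2718.9 km = 2.719×10⁶ m.
Vis-viva: v² = μ(2/r − 1/a) = 4.904×10¹² × (1.105×10⁻⁶ − 3.678×10⁻⁷) = 3.616×10⁶ m²/s².
v = 1901 m/s = 1.901 km/s.

v ≈ 1.901 km/s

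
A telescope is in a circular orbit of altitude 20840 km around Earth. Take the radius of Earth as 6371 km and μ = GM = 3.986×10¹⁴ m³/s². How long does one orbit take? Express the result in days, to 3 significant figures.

r = 6371 + 20840 = 27211 km = 2.7211×10⁷ m.
Kepler's third law: T = 2π√(r³/μ) = 2π√((2.721×10⁷)³ / 3.986×10¹⁴).
r³/μ = 5.055×10⁷ s², so T = 2π × 7.110×10³ = 4.467×10⁴ s.
Converting: 4.467×10⁴ s ÷ 86400 = 0.517 days.

T ≈ 0.517 days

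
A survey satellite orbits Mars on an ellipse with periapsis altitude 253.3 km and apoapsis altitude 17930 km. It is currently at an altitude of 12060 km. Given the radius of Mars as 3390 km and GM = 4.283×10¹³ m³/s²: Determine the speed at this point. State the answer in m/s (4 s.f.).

r_p = 3390 + 253.3 = 3643.3 km = 3.6433×10⁶ m.
r_a = 3390 + 17930 = 21320 km = 2.1320×10⁷ m.
r = 3390 + 12060 = 15450 km = 1.545×10⁷ m.
Semi-major axis a = (r_p + r_a)/2 = 12482 km = 1.248×10⁷ m.
Vis-viva: v² = μ(2/r − 1/a) = 4.283×10¹³ × (1.294×10⁻⁷ − 8.012×10⁻⁸) = 2.113×10⁶ m²/s².
v = 1454 m/s.

v ≈ 1454 m/s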